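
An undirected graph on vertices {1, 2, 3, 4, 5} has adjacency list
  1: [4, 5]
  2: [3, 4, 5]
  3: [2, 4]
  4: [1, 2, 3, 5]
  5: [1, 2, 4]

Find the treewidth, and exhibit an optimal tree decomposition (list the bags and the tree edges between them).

Every bag has size at most 3, so the width is 3 − 1 = 2 and tw(G) ≤ 2. For the lower bound, the 3 vertices {1, 4, 5} are pairwise adjacent, and any tree decomposition puts a clique entirely inside one bag — forcing width ≥ 2. Therefore the treewidth is 2.

Treewidth 2.
One such decomposition:
Bags: B1 = {2, 4, 5}  B2 = {2, 3, 4}  B3 = {1, 4, 5}
Tree: B1–B2, B1–B3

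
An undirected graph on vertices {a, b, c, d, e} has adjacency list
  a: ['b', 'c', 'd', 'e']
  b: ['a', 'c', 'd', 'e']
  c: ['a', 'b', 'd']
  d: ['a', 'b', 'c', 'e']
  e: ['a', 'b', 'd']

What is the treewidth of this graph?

3

A width-3 tree decomposition is:
Bags: B1 = {a, b, d, e}  B2 = {a, b, c, d}
Tree: B1–B2
Every bag has size at most 4, so the width is 4 − 1 = 3 and tw(G) ≤ 3. On the other hand G contains the 4-clique {a, b, d, e}. A clique must lie in a single bag of any decomposition, so no decomposition can have width below 3. Therefore the treewidth is 3.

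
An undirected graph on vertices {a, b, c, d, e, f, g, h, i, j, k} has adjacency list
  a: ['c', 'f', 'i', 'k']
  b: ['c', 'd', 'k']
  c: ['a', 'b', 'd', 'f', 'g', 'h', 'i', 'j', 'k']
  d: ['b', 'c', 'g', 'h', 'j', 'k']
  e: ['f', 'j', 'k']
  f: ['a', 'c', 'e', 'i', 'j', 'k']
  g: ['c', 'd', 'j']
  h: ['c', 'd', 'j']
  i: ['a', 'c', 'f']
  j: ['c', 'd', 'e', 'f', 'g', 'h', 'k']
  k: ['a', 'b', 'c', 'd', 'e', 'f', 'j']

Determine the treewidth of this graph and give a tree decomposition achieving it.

The largest bag has 4 vertices, giving width 3; this decomposition certifies tw(G) ≤ 3. For the lower bound, the 4 vertices {e, f, j, k} are pairwise adjacent, and any tree decomposition puts a clique entirely inside one bag — forcing width ≥ 3. Therefore the treewidth is 3.

Treewidth 3.
Bags: B1 = {c, f, j, k}  B2 = {c, d, j, k}  B3 = {c, d, h, j}  B4 = {b, c, d, k}  B5 = {e, f, j, k}  B6 = {a, c, f, k}  B7 = {c, d, g, j}  B8 = {a, c, f, i}
Tree: B1–B2, B2–B3, B2–B4, B1–B5, B1–B6, B2–B7, B6–B8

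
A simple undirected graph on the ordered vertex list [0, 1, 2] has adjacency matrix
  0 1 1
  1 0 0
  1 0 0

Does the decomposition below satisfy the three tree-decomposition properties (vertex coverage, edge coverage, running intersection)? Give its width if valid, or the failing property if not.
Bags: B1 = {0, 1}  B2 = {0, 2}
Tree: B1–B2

Vertex coverage: the bags together contain {0, 1, 2}, the full vertex set. Edge coverage: each edge of G has both endpoints in at least one bag. Running intersection: for every vertex, the bags containing it form a connected subtree. All three properties hold, so this is a valid tree decomposition of width max|bag| − 1 = 1, and hence tw(G) ≤ 1.

Yes; width 1.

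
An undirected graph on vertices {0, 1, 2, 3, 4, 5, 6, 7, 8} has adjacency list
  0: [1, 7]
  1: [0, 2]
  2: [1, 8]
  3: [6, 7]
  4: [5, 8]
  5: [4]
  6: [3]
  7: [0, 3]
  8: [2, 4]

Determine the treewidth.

A width-1 tree decomposition is:
Bags: B1 = {3, 6}  B2 = {3, 7}  B3 = {0, 7}  B4 = {0, 1}  B5 = {1, 2}  B6 = {2, 8}  B7 = {4, 8}  B8 = {4, 5}
Tree: B1–B2, B2–B3, B3–B4, B4–B5, B5–B6, B6–B7, B7–B8
Every bag has size at most 2, so the width is 2 − 1 = 1 and tw(G) ≤ 1. Any graph with an edge has treewidth ≥ 1, and G has the edge 6–3. Combining the bounds, tw(G) = 1.

1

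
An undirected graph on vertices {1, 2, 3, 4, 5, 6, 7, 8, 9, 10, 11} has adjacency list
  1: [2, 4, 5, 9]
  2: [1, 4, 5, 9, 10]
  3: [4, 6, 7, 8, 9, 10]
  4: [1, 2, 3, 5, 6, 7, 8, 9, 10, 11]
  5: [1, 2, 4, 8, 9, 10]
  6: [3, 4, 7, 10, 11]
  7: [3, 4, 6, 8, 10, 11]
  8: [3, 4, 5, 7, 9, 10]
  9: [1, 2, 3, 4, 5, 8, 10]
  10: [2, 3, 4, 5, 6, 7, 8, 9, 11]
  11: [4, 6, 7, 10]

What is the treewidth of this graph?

A width-4 tree decomposition is:
Bags: B1 = {3, 4, 8, 9, 10}  B2 = {3, 4, 7, 8, 10}  B3 = {4, 5, 8, 9, 10}  B4 = {2, 4, 5, 9, 10}  B5 = {3, 4, 6, 7, 10}  B6 = {4, 6, 7, 10, 11}  B7 = {1, 2, 4, 5, 9}
Tree: B1–B2, B1–B3, B3–B4, B2–B5, B5–B6, B4–B7
Every bag has size at most 5, so the width is 5 − 1 = 4 and tw(G) ≤ 4. For the lower bound, the 5 vertices {1, 2, 4, 5, 9} are pairwise adjacent, and any tree decomposition puts a clique entirely inside one bag — forcing width ≥ 4. Therefore the treewidth is 4.

4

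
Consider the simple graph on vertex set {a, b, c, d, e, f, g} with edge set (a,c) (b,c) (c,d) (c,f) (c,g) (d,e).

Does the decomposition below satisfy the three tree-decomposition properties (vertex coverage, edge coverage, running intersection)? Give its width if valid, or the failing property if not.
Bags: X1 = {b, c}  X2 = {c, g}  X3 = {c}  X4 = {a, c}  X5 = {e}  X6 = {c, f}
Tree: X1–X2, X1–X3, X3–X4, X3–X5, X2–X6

No — vertex d appears in no bag.

A tree decomposition must satisfy three properties: every vertex lies in some bag; for every edge, both endpoints lie together in some bag; and for every vertex, the bags containing it form a connected subtree. Here vertex d appears in no bag, so the decomposition is invalid.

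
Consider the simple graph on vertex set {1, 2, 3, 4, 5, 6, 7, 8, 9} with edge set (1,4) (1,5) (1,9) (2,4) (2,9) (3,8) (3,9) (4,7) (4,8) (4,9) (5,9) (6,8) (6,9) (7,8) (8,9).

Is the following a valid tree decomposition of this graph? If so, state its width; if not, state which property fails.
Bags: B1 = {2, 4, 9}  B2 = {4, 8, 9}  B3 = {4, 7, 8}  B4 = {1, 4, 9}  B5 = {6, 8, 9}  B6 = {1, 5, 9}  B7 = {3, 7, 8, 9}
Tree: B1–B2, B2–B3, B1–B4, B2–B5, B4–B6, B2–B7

A tree decomposition must satisfy three properties: every vertex lies in some bag; for every edge, both endpoints lie together in some bag; and for every vertex, the bags containing it form a connected subtree. Here bags containing vertex 7 are not connected in the tree, so the decomposition is invalid.

No — bags containing vertex 7 are not connected in the tree.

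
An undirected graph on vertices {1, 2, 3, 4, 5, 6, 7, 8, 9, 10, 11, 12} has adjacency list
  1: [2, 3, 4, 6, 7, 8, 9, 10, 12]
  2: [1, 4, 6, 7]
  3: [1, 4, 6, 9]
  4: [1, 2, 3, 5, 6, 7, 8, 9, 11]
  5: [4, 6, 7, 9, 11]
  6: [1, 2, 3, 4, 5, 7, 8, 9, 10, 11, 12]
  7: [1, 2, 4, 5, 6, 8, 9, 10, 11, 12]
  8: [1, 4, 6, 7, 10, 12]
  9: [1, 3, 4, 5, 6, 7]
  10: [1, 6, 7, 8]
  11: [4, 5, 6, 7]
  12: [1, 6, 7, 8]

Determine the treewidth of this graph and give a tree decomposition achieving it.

The largest bag has 5 vertices, giving width 4; this decomposition certifies tw(G) ≤ 4. For the lower bound, the 5 vertices {1, 3, 4, 6, 9} are pairwise adjacent, and any tree decomposition puts a clique entirely inside one bag — forcing width ≥ 4. The upper and lower bounds meet at 4, so that is the treewidth.

Treewidth 4.
One such decomposition:
Bags: B1 = {1, 4, 6, 7, 9}  B2 = {1, 4, 6, 7, 8}  B3 = {1, 6, 7, 8, 10}  B4 = {1, 3, 4, 6, 9}  B5 = {4, 5, 6, 7, 9}  B6 = {1, 2, 4, 6, 7}  B7 = {4, 5, 6, 7, 11}  B8 = {1, 6, 7, 8, 12}
Tree: B1–B2, B2–B3, B1–B4, B1–B5, B2–B6, B5–B7, B3–B8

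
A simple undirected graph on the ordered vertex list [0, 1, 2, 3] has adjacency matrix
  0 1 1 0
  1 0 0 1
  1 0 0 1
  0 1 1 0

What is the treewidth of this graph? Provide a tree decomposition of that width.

The largest bag has 3 vertices, giving width 2; this decomposition certifies tw(G) ≤ 2. The edges 2–3–1–0–2 form a cycle, so G is not a tree and its treewidth is at least 2. Therefore the treewidth is 2.

Treewidth 2.
Bags: B1 = {1, 2, 3}  B2 = {0, 1, 2}
Tree: B1–B2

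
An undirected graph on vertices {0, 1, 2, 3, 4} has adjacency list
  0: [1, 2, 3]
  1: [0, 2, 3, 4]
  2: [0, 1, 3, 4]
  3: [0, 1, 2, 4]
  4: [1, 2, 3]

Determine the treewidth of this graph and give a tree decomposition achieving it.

Treewidth 3.
Bags: B1 = {1, 2, 3, 4}  B2 = {0, 1, 2, 3}
Tree: B1–B2

Every bag has size at most 4, so the width is 4 − 1 = 3 and tw(G) ≤ 3. For the lower bound, the 4 vertices {0, 1, 2, 3} are pairwise adjacent, and any tree decomposition puts a clique entirely inside one bag — forcing width ≥ 3. Hence tw(G) = 3 exactly.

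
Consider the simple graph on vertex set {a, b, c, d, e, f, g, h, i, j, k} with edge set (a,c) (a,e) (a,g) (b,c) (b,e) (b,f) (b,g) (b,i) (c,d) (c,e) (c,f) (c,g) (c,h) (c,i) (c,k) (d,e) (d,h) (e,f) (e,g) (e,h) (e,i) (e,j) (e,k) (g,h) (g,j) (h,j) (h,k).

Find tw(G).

3

A width-3 tree decomposition is:
Bags: B1 = {b, c, e, g}  B2 = {c, e, g, h}  B3 = {b, c, e, f}  B4 = {a, c, e, g}  B5 = {b, c, e, i}  B6 = {c, d, e, h}  B7 = {c, e, h, k}  B8 = {e, g, h, j}
Tree: B1–B2, B1–B3, B2–B4, B3–B5, B2–B6, B6–B7, B2–B8
Every bag has size at most 4, so the width is 4 − 1 = 3 and tw(G) ≤ 3. Conversely, {e, g, h, j} is a clique of size 4, and the vertices of any clique must share a bag in every tree decomposition; so some bag has ≥ 4 vertices and tw(G) ≥ 3. Combining the bounds, tw(G) = 3.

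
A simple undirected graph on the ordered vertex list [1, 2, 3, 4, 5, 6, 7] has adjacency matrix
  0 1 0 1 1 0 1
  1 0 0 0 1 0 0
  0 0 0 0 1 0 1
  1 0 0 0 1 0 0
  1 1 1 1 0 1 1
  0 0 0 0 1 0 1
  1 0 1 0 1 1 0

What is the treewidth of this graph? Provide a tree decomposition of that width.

The largest bag has 3 vertices, giving width 2; this decomposition certifies tw(G) ≤ 2. For the lower bound, the 3 vertices {1, 2, 5} are pairwise adjacent, and any tree decomposition puts a clique entirely inside one bag — forcing width ≥ 2. Therefore the treewidth is 2.

Treewidth 2.
One such decomposition:
Bags: B1 = {3, 5, 7}  B2 = {1, 5, 7}  B3 = {5, 6, 7}  B4 = {1, 2, 5}  B5 = {1, 4, 5}
Tree: B1–B2, B1–B3, B2–B4, B2–B5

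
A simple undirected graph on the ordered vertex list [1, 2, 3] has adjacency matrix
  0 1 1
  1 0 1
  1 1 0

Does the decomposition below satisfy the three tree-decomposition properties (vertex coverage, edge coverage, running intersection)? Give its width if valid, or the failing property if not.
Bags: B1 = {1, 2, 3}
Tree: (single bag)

Yes; width 2.

Every vertex of G appears in some bag (union = {1, 2, 3}); every edge is covered by a bag; and for each vertex v the set of bags containing v is connected in the bag tree. The decomposition is therefore valid. The largest bag has 3 vertices, so the width is 2.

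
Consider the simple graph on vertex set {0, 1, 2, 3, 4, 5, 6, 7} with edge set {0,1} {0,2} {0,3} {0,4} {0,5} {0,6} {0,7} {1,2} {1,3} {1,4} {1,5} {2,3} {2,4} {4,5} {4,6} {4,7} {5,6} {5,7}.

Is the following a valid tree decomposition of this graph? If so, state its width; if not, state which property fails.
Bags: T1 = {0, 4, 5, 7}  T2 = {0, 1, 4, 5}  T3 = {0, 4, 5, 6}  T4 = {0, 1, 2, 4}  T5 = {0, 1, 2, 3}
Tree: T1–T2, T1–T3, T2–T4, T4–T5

Yes; width 3.

Checking the three conditions: (i) the bags cover all of {0, 1, 2, 3, 4, 5, 6, 7}; (ii) for each edge, some bag contains both endpoints; (iii) the bags containing any fixed vertex form a subtree. All hold, so the decomposition is valid with width 4 − 1 = 3.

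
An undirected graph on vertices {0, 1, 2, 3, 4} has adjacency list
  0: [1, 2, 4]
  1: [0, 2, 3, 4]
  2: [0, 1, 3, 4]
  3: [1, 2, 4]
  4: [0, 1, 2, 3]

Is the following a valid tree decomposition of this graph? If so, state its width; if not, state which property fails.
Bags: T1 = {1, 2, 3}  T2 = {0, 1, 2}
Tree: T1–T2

No — vertex 4 appears in no bag.

A tree decomposition must satisfy three properties: every vertex lies in some bag; for every edge, both endpoints lie together in some bag; and for every vertex, the bags containing it form a connected subtree. Here vertex 4 appears in no bag, so the decomposition is invalid.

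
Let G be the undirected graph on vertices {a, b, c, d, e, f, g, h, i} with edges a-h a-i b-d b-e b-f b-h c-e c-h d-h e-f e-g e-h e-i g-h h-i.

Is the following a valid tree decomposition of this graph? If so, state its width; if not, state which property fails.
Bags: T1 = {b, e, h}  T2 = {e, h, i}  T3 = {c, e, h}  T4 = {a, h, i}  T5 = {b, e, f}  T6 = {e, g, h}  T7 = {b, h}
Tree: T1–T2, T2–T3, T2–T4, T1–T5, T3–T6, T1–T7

A tree decomposition must satisfy three properties: every vertex lies in some bag; for every edge, both endpoints lie together in some bag; and for every vertex, the bags containing it form a connected subtree. Here vertex d appears in no bag, so the decomposition is invalid.

No — vertex d appears in no bag.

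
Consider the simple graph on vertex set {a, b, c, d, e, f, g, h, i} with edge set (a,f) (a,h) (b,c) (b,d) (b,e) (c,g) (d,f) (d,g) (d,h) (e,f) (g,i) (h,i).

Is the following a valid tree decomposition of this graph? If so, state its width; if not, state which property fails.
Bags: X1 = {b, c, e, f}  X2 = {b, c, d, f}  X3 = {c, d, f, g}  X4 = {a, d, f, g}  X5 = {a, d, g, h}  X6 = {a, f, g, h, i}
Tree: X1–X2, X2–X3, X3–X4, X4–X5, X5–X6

No — bags containing vertex f are not connected in the tree.

A tree decomposition must satisfy three properties: every vertex lies in some bag; for every edge, both endpoints lie together in some bag; and for every vertex, the bags containing it form a connected subtree. Here bags containing vertex f are not connected in the tree, so the decomposition is invalid.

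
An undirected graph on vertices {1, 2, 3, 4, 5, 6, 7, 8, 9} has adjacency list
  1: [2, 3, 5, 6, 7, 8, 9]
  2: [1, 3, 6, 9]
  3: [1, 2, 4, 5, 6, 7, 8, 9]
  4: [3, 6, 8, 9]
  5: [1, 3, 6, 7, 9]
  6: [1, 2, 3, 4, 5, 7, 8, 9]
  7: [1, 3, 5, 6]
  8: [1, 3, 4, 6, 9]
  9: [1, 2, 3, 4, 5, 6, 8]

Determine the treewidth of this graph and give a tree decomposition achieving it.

Each bag holds 5 vertices, so the decomposition has width 4, which upper-bounds the treewidth. Conversely, {1, 3, 6, 8, 9} is a clique of size 5, and the vertices of any clique must share a bag in every tree decomposition; so some bag has ≥ 5 vertices and tw(G) ≥ 4. Combining the bounds, tw(G) = 4.

Treewidth 4.
Bags: B1 = {1, 3, 6, 8, 9}  B2 = {1, 3, 5, 6, 9}  B3 = {3, 4, 6, 8, 9}  B4 = {1, 2, 3, 6, 9}  B5 = {1, 3, 5, 6, 7}
Tree: B1–B2, B1–B3, B1–B4, B2–B5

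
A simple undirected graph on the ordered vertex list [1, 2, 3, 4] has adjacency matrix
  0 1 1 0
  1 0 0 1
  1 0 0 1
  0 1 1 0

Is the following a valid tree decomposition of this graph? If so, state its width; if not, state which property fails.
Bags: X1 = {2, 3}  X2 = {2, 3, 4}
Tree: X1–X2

No — vertex 1 appears in no bag.

A tree decomposition must satisfy three properties: every vertex lies in some bag; for every edge, both endpoints lie together in some bag; and for every vertex, the bags containing it form a connected subtree. Here vertex 1 appears in no bag, so the decomposition is invalid.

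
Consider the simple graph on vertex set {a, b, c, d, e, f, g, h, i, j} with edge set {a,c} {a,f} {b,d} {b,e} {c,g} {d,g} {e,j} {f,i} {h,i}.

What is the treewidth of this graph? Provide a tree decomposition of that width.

The largest bag has 2 vertices, giving width 1; this decomposition certifies tw(G) ≤ 1. Any graph with an edge has treewidth ≥ 1, and G has the edge h–i. Hence tw(G) = 1 exactly.

Treewidth 1.
One such decomposition:
Bags: B1 = {h, i}  B2 = {f, i}  B3 = {a, f}  B4 = {a, c}  B5 = {c, g}  B6 = {d, g}  B7 = {b, d}  B8 = {b, e}  B9 = {e, j}
Tree: B1–B2, B2–B3, B3–B4, B4–B5, B5–B6, B6–B7, B7–B8, B8–B9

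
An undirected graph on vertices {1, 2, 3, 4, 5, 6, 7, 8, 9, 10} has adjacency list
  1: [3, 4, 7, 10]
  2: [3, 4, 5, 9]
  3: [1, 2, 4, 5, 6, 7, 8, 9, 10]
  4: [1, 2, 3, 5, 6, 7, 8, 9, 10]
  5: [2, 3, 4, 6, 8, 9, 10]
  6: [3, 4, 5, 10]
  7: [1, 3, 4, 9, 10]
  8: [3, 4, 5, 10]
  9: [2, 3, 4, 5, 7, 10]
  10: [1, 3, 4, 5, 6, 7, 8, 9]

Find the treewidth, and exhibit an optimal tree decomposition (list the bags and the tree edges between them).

Treewidth 4.
Bags: B1 = {3, 4, 5, 6, 10}  B2 = {3, 4, 5, 9, 10}  B3 = {3, 4, 5, 8, 10}  B4 = {2, 3, 4, 5, 9}  B5 = {3, 4, 7, 9, 10}  B6 = {1, 3, 4, 7, 10}
Tree: B1–B2, B2–B3, B2–B4, B2–B5, B5–B6

Each bag holds 5 vertices, so the decomposition has width 4, which upper-bounds the treewidth. On the other hand G contains the 5-clique {2, 3, 4, 5, 9}. A clique must lie in a single bag of any decomposition, so no decomposition can have width below 4. Combining the bounds, tw(G) = 4.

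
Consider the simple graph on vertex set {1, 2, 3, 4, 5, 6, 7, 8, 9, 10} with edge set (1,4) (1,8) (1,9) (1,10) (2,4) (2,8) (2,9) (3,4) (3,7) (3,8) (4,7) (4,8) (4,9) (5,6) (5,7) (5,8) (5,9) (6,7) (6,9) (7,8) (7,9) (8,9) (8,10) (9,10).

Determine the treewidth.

3

A width-3 tree decomposition is:
Bags: B1 = {4, 7, 8, 9}  B2 = {1, 4, 8, 9}  B3 = {5, 7, 8, 9}  B4 = {1, 8, 9, 10}  B5 = {5, 6, 7, 9}  B6 = {3, 4, 7, 8}  B7 = {2, 4, 8, 9}
Tree: B1–B2, B1–B3, B2–B4, B3–B5, B1–B6, B2–B7
The largest bag has 4 vertices, giving width 3; this decomposition certifies tw(G) ≤ 3. Conversely, {1, 8, 9, 10} is a clique of size 4, and the vertices of any clique must share a bag in every tree decomposition; so some bag has ≥ 4 vertices and tw(G) ≥ 3. Combining the bounds, tw(G) = 3.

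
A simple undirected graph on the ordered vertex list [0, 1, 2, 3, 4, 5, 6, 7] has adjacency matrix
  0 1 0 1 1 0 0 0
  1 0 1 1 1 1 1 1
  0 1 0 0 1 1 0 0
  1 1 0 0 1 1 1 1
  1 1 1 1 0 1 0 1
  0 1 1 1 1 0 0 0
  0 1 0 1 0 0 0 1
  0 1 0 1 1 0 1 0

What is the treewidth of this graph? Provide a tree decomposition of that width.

Treewidth 3.
One optimal decomposition is:
Bags: B1 = {1, 3, 4, 5}  B2 = {0, 1, 3, 4}  B3 = {1, 3, 4, 7}  B4 = {1, 3, 6, 7}  B5 = {1, 2, 4, 5}
Tree: B1–B2, B1–B3, B3–B4, B1–B5

Each bag holds 4 vertices, so the decomposition has width 3, which upper-bounds the treewidth. On the other hand G contains the 4-clique {1, 2, 4, 5}. A clique must lie in a single bag of any decomposition, so no decomposition can have width below 3. The upper and lower bounds meet at 3, so that is the treewidth.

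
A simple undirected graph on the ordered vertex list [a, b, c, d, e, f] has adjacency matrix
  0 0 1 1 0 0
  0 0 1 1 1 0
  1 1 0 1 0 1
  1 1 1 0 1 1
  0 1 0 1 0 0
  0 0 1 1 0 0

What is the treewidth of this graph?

A width-2 tree decomposition is:
Bags: B1 = {c, d, f}  B2 = {a, c, d}  B3 = {b, c, d}  B4 = {b, d, e}
Tree: B1–B2, B1–B3, B3–B4
The largest bag has 3 vertices, giving width 2; this decomposition certifies tw(G) ≤ 2. On the other hand G contains the 3-clique {b, d, e}. A clique must lie in a single bag of any decomposition, so no decomposition can have width below 2. Hence tw(G) = 2 exactly.

2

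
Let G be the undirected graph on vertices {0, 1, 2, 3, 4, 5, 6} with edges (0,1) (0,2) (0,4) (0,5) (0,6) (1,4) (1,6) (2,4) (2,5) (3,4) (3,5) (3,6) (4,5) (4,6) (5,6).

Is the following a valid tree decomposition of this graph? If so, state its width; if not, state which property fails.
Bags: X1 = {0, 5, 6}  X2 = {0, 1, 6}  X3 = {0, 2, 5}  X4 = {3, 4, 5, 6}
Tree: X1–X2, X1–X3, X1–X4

A tree decomposition must satisfy three properties: every vertex lies in some bag; for every edge, both endpoints lie together in some bag; and for every vertex, the bags containing it form a connected subtree. Here edge (4,0) lies in no bag, so the decomposition is invalid.

No — edge (4,0) lies in no bag.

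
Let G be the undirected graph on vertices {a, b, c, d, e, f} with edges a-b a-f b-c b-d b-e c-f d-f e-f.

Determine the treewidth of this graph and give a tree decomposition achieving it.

Each bag holds 3 vertices, so the decomposition has width 2, which upper-bounds the treewidth. The edges b–d–f–a–b form a cycle, so G is not a tree and its treewidth is at least 2. The upper and lower bounds meet at 2, so that is the treewidth.

Treewidth 2.
One optimal decomposition is:
Bags: B1 = {b, d, f}  B2 = {a, b, f}  B3 = {b, c, f}  B4 = {b, e, f}
Tree: B1–B2, B2–B3, B3–B4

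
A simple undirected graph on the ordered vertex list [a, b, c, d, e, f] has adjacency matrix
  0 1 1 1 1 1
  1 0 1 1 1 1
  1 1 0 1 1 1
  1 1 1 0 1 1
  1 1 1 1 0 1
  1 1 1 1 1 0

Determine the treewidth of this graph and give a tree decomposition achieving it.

With just one bag of size 6, the width is 6 − 1 = 5, so tw(G) ≤ 5. For the lower bound, the 6 vertices {a, b, c, d, e, f} are pairwise adjacent, and any tree decomposition puts a clique entirely inside one bag — forcing width ≥ 5. Therefore the treewidth is 5.

Treewidth 5.
One such decomposition:
Bags: B1 = {a, b, c, d, e, f}
Tree: (single bag)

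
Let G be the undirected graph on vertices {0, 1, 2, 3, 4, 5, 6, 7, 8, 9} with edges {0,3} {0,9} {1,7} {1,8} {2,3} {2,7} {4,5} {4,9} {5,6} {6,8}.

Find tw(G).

A width-2 tree decomposition is:
Bags: B1 = {1, 6, 8}  B2 = {1, 5, 6}  B3 = {1, 4, 5}  B4 = {1, 4, 9}  B5 = {0, 1, 9}  B6 = {0, 1, 3}  B7 = {1, 2, 3}  B8 = {1, 2, 7}
Tree: B1–B2, B2–B3, B3–B4, B4–B5, B5–B6, B6–B7, B7–B8
Every bag has size at most 3, so the width is 3 − 1 = 2 and tw(G) ≤ 2. Since 1–8–6–5–4–9–0–3–2–7–1 is a cycle in G, G is not acyclic. Forests are exactly the graphs of treewidth ≤ 1, so tw(G) ≥ 2. Hence tw(G) = 2 exactly.

2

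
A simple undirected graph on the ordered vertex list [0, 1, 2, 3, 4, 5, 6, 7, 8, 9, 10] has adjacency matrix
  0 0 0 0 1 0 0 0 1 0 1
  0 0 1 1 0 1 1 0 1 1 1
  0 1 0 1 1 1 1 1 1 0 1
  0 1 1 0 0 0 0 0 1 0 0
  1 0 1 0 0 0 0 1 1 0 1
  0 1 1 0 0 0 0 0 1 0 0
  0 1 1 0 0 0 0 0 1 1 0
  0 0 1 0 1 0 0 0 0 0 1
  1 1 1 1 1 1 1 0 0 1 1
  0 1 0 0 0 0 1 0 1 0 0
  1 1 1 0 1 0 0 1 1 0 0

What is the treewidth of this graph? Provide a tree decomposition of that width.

The largest bag has 4 vertices, giving width 3; this decomposition certifies tw(G) ≤ 3. Conversely, {0, 4, 8, 10} is a clique of size 4, and the vertices of any clique must share a bag in every tree decomposition; so some bag has ≥ 4 vertices and tw(G) ≥ 3. The upper and lower bounds meet at 3, so that is the treewidth.

Treewidth 3.
Bags: B1 = {1, 2, 6, 8}  B2 = {1, 2, 5, 8}  B3 = {1, 2, 8, 10}  B4 = {2, 4, 8, 10}  B5 = {0, 4, 8, 10}  B6 = {1, 6, 8, 9}  B7 = {1, 2, 3, 8}  B8 = {2, 4, 7, 10}
Tree: B1–B2, B1–B3, B3–B4, B4–B5, B1–B6, B1–B7, B4–B8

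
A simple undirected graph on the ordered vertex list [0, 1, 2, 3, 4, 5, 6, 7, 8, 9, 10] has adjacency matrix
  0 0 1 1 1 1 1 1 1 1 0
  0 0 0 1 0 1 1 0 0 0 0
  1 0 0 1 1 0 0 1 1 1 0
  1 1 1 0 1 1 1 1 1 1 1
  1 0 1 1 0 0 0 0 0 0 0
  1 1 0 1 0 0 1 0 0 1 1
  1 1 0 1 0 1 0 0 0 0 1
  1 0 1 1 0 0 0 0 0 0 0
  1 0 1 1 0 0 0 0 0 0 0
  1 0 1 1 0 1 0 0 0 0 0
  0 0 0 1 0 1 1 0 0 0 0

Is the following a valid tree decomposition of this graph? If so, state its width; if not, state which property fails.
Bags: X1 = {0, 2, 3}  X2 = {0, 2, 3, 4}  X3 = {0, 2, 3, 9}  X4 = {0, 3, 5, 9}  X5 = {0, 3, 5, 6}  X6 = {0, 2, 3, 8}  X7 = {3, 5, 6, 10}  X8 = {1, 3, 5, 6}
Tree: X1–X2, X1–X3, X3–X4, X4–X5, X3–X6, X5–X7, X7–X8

A tree decomposition must satisfy three properties: every vertex lies in some bag; for every edge, both endpoints lie together in some bag; and for every vertex, the bags containing it form a connected subtree. Here vertex 7 appears in no bag, so the decomposition is invalid.

No — vertex 7 appears in no bag.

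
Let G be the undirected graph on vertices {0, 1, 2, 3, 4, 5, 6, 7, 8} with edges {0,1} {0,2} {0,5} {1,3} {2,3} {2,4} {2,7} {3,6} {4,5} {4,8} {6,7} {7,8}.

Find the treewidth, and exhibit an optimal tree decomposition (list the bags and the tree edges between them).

Each bag holds 4 vertices, so the decomposition has width 3, which upper-bounds the treewidth. For the lower bound: the 4 vertex sets {0,1,5}, {4}, {2}, {3,6,7,8} are disjoint, each induces a connected subgraph, and every pair is joined by at least one edge of G. Contracting each set to a single vertex therefore yields K_{4} as a minor, and since treewidth is minor-monotone, tw(G) ≥ tw(K_{4}) = 3. The upper and lower bounds meet at 3, so that is the treewidth.

Treewidth 3.
One such decomposition:
Bags: B1 = {0, 1, 4, 5}  B2 = {0, 1, 2, 4}  B3 = {1, 2, 3, 4}  B4 = {2, 3, 4, 8}  B5 = {2, 3, 7, 8}  B6 = {3, 6, 7, 8}
Tree: B1–B2, B2–B3, B3–B4, B4–B5, B5–B6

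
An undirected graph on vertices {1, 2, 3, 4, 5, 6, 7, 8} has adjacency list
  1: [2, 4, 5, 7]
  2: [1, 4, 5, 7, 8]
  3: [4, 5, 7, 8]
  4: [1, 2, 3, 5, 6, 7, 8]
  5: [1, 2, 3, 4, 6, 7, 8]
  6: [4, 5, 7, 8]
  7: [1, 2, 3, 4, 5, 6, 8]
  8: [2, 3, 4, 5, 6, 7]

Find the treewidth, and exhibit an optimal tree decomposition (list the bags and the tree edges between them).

Treewidth 4.
One such decomposition:
Bags: B1 = {2, 4, 5, 7, 8}  B2 = {3, 4, 5, 7, 8}  B3 = {4, 5, 6, 7, 8}  B4 = {1, 2, 4, 5, 7}
Tree: B1–B2, B1–B3, B1–B4

The largest bag has 5 vertices, giving width 4; this decomposition certifies tw(G) ≤ 4. On the other hand G contains the 5-clique {2, 4, 5, 7, 8}. A clique must lie in a single bag of any decomposition, so no decomposition can have width below 4. Therefore the treewidth is 4.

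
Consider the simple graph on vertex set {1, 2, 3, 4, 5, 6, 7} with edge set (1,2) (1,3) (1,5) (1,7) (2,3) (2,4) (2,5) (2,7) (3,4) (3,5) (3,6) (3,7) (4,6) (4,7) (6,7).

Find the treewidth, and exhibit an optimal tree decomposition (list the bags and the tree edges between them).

The largest bag has 4 vertices, giving width 3; this decomposition certifies tw(G) ≤ 3. Conversely, {1, 2, 3, 5} is a clique of size 4, and the vertices of any clique must share a bag in every tree decomposition; so some bag has ≥ 4 vertices and tw(G) ≥ 3. Hence tw(G) = 3 exactly.

Treewidth 3.
One such decomposition:
Bags: B1 = {2, 3, 4, 7}  B2 = {1, 2, 3, 7}  B3 = {1, 2, 3, 5}  B4 = {3, 4, 6, 7}
Tree: B1–B2, B2–B3, B1–B4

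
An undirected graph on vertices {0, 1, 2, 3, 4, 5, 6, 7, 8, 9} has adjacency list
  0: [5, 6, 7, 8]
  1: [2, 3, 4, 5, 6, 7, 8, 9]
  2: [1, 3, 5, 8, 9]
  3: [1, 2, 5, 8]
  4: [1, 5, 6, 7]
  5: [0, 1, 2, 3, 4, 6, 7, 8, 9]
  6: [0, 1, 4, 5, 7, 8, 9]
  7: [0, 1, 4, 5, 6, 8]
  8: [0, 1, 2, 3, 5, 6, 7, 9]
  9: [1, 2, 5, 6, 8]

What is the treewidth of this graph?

4

A width-4 tree decomposition is:
Bags: B1 = {1, 5, 6, 8, 9}  B2 = {1, 5, 6, 7, 8}  B3 = {1, 4, 5, 6, 7}  B4 = {1, 2, 5, 8, 9}  B5 = {1, 2, 3, 5, 8}  B6 = {0, 5, 6, 7, 8}
Tree: B1–B2, B2–B3, B1–B4, B4–B5, B2–B6
The largest bag has 5 vertices, giving width 4; this decomposition certifies tw(G) ≤ 4. For the lower bound, the 5 vertices {0, 5, 6, 7, 8} are pairwise adjacent, and any tree decomposition puts a clique entirely inside one bag — forcing width ≥ 4. Combining the bounds, tw(G) = 4.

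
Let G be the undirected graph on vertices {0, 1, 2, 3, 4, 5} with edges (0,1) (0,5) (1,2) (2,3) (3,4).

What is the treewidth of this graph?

1

A width-1 tree decomposition is:
Bags: B1 = {0, 5}  B2 = {0, 1}  B3 = {1, 2}  B4 = {2, 3}  B5 = {3, 4}
Tree: B1–B2, B2–B3, B3–B4, B4–B5
Every bag has size at most 2, so the width is 2 − 1 = 1 and tw(G) ≤ 1. Any graph with an edge has treewidth ≥ 1, and G has the edge 5–0. Therefore the treewidth is 1.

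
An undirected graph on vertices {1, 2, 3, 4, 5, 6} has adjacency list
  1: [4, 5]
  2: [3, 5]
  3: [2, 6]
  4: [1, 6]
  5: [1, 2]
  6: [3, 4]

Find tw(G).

2

A width-2 tree decomposition is:
Bags: B1 = {2, 3, 6}  B2 = {2, 5, 6}  B3 = {1, 5, 6}  B4 = {1, 4, 6}
Tree: B1–B2, B2–B3, B3–B4
Each bag holds 3 vertices, so the decomposition has width 2, which upper-bounds the treewidth. For the lower bound, G contains the cycle 6–3–2–5–1–4–6, so G is not a forest; only forests have treewidth ≤ 1, hence tw(G) ≥ 2. Combining the bounds, tw(G) = 2.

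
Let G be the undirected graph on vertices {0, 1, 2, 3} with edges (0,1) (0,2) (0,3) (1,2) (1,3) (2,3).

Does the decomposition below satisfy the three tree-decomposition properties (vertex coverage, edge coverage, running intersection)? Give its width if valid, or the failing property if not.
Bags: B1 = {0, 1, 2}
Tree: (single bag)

No — vertex 3 appears in no bag.

A tree decomposition must satisfy three properties: every vertex lies in some bag; for every edge, both endpoints lie together in some bag; and for every vertex, the bags containing it form a connected subtree. Here vertex 3 appears in no bag, so the decomposition is invalid.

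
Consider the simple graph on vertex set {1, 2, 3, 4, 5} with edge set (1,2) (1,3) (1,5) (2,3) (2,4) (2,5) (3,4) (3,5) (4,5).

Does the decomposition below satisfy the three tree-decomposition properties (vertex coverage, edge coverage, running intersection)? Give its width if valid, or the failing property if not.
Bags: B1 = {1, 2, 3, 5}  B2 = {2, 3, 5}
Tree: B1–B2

A tree decomposition must satisfy three properties: every vertex lies in some bag; for every edge, both endpoints lie together in some bag; and for every vertex, the bags containing it form a connected subtree. Here vertex 4 appears in no bag, so the decomposition is invalid.

No — vertex 4 appears in no bag.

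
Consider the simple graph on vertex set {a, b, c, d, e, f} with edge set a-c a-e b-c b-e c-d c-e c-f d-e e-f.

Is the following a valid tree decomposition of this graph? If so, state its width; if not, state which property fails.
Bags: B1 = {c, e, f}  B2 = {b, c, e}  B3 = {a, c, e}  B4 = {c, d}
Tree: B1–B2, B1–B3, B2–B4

No — edge (e,d) lies in no bag.

A tree decomposition must satisfy three properties: every vertex lies in some bag; for every edge, both endpoints lie together in some bag; and for every vertex, the bags containing it form a connected subtree. Here edge (e,d) lies in no bag, so the decomposition is invalid.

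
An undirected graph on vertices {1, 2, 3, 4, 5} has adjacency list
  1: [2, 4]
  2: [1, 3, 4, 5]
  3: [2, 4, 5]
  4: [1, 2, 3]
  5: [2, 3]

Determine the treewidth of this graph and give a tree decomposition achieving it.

Treewidth 2.
One such decomposition:
Bags: B1 = {2, 3, 4}  B2 = {1, 2, 4}  B3 = {2, 3, 5}
Tree: B1–B2, B1–B3

Each bag holds 3 vertices, so the decomposition has width 2, which upper-bounds the treewidth. Conversely, {1, 2, 4} is a clique of size 3, and the vertices of any clique must share a bag in every tree decomposition; so some bag has ≥ 3 vertices and tw(G) ≥ 2. Hence tw(G) = 2 exactly.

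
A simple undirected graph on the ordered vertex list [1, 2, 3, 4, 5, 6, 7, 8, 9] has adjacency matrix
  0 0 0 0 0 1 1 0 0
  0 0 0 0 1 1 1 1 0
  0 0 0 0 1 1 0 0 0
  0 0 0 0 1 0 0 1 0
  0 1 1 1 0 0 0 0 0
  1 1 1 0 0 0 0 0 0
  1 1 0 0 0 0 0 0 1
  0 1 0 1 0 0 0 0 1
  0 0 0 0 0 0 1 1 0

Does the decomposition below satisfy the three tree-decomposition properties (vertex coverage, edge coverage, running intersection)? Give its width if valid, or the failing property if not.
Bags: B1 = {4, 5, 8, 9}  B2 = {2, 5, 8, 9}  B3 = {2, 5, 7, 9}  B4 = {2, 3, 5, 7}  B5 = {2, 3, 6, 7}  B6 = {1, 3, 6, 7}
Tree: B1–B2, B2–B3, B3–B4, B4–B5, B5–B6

Checking the three conditions: (i) the bags cover all of {1, 2, 3, 4, 5, 6, 7, 8, 9}; (ii) for each edge, some bag contains both endpoints; (iii) the bags containing any fixed vertex form a subtree. All hold, so the decomposition is valid with width 4 − 1 = 3.

Yes; width 3.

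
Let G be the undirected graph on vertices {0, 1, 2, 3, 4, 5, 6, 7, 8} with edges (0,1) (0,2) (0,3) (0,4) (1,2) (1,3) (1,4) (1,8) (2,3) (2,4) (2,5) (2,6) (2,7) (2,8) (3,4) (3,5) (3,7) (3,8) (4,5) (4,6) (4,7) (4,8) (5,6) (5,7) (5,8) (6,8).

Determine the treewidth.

A width-4 tree decomposition is:
Bags: B1 = {2, 3, 4, 5, 8}  B2 = {1, 2, 3, 4, 8}  B3 = {2, 4, 5, 6, 8}  B4 = {0, 1, 2, 3, 4}  B5 = {2, 3, 4, 5, 7}
Tree: B1–B2, B1–B3, B2–B4, B1–B5
Every bag has size at most 5, so the width is 5 − 1 = 4 and tw(G) ≤ 4. For the lower bound, the 5 vertices {0, 1, 2, 3, 4} are pairwise adjacent, and any tree decomposition puts a clique entirely inside one bag — forcing width ≥ 4. Combining the bounds, tw(G) = 4.

4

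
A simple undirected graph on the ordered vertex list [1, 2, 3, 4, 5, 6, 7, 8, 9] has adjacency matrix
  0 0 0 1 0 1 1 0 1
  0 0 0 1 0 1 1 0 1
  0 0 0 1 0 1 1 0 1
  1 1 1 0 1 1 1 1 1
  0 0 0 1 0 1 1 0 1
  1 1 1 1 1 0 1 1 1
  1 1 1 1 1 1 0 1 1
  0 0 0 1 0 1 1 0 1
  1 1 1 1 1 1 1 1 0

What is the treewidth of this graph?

A width-4 tree decomposition is:
Bags: B1 = {4, 5, 6, 7, 9}  B2 = {1, 4, 6, 7, 9}  B3 = {2, 4, 6, 7, 9}  B4 = {3, 4, 6, 7, 9}  B5 = {4, 6, 7, 8, 9}
Tree: B1–B2, B2–B3, B1–B4, B2–B5
The largest bag has 5 vertices, giving width 4; this decomposition certifies tw(G) ≤ 4. On the other hand G contains the 5-clique {1, 4, 6, 7, 9}. A clique must lie in a single bag of any decomposition, so no decomposition can have width below 4. Combining the bounds, tw(G) = 4.

4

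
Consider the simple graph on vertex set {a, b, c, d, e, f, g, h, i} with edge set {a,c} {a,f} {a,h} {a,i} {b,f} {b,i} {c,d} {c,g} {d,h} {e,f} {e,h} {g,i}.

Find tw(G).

3

A width-3 tree decomposition is:
Bags: B1 = {b, f, g, i}  B2 = {a, f, g, i}  B3 = {a, c, f, g}  B4 = {a, c, e, f}  B5 = {a, c, e, h}  B6 = {c, d, e, h}
Tree: B1–B2, B2–B3, B3–B4, B4–B5, B5–B6
Each bag holds 4 vertices, so the decomposition has width 3, which upper-bounds the treewidth. For the lower bound: the 4 vertex sets {b,g,i}, {f}, {a}, {c,d,e,h} are disjoint, each induces a connected subgraph, and every pair is joined by at least one edge of G. Contracting each set to a single vertex therefore yields K_{4} as a minor, and since treewidth is minor-monotone, tw(G) ≥ tw(K_{4}) = 3. Hence tw(G) = 3 exactly.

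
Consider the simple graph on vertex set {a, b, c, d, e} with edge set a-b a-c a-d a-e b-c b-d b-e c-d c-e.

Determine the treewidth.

A width-3 tree decomposition is:
Bags: B1 = {a, b, c, e}  B2 = {a, b, c, d}
Tree: B1–B2
Every bag has size at most 4, so the width is 4 − 1 = 3 and tw(G) ≤ 3. For the lower bound, the 4 vertices {a, b, c, d} are pairwise adjacent, and any tree decomposition puts a clique entirely inside one bag — forcing width ≥ 3. Hence tw(G) = 3 exactly.

3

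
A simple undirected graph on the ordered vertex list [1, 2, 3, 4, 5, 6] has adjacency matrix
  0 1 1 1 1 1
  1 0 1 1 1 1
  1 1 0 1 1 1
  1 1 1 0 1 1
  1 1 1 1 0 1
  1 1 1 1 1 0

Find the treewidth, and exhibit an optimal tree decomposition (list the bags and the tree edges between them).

With just one bag of size 6, the width is 6 − 1 = 5, so tw(G) ≤ 5. For the lower bound, the 6 vertices {1, 2, 3, 4, 5, 6} are pairwise adjacent, and any tree decomposition puts a clique entirely inside one bag — forcing width ≥ 5. Therefore the treewidth is 5.

Treewidth 5.
One such decomposition:
Bags: B1 = {1, 2, 3, 4, 5, 6}
Tree: (single bag)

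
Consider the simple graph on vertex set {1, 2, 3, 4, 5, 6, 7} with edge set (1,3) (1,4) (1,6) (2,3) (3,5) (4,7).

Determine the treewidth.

A width-1 tree decomposition is:
Bags: B1 = {2, 3}  B2 = {1, 3}  B3 = {1, 4}  B4 = {3, 5}  B5 = {1, 6}  B6 = {4, 7}
Tree: B1–B2, B2–B3, B2–B4, B3–B5, B3–B6
Every bag has size at most 2, so the width is 2 − 1 = 1 and tw(G) ≤ 1. G has an edge, so its treewidth is at least 1. Combining the bounds, tw(G) = 1.

1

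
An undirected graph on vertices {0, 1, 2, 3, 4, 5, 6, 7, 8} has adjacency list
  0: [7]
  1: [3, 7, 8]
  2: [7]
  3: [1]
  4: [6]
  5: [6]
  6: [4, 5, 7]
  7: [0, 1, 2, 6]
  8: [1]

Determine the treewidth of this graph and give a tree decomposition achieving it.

Each bag holds 2 vertices, so the decomposition has width 1, which upper-bounds the treewidth. Any graph with an edge has treewidth ≥ 1, and G has the edge 7–6. Combining the bounds, tw(G) = 1.

Treewidth 1.
One such decomposition:
Bags: B1 = {6, 7}  B2 = {5, 6}  B3 = {0, 7}  B4 = {2, 7}  B5 = {1, 7}  B6 = {4, 6}  B7 = {1, 3}  B8 = {1, 8}
Tree: B1–B2, B1–B3, B1–B4, B3–B5, B2–B6, B5–B7, B5–B8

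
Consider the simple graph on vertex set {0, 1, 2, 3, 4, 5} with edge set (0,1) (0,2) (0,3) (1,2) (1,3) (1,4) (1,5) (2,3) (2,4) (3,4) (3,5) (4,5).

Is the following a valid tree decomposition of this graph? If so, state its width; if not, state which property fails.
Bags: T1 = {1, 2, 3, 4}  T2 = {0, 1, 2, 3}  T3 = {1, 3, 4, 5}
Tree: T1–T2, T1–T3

Yes; width 3.

Every vertex of G appears in some bag (union = {0, 1, 2, 3, 4, 5}); every edge is covered by a bag; and for each vertex v the set of bags containing v is connected in the bag tree. The decomposition is therefore valid. The largest bag has 4 vertices, so the width is 3.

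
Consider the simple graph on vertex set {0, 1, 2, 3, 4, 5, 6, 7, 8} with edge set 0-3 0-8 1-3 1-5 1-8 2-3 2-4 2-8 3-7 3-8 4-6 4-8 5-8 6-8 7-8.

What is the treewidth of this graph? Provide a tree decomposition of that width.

Treewidth 2.
Bags: B1 = {3, 7, 8}  B2 = {2, 3, 8}  B3 = {1, 3, 8}  B4 = {0, 3, 8}  B5 = {2, 4, 8}  B6 = {1, 5, 8}  B7 = {4, 6, 8}
Tree: B1–B2, B1–B3, B2–B4, B2–B5, B3–B6, B5–B7

Every bag has size at most 3, so the width is 3 − 1 = 2 and tw(G) ≤ 2. Conversely, {0, 3, 8} is a clique of size 3, and the vertices of any clique must share a bag in every tree decomposition; so some bag has ≥ 3 vertices and tw(G) ≥ 2. The upper and lower bounds meet at 2, so that is the treewidth.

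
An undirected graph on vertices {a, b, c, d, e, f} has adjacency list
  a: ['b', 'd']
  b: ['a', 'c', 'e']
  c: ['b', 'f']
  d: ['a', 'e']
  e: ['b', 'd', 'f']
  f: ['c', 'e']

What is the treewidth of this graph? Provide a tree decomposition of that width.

Treewidth 2.
One such decomposition:
Bags: B1 = {b, c, f}  B2 = {b, e, f}  B3 = {a, b, e}  B4 = {a, d, e}
Tree: B1–B2, B2–B3, B3–B4

The largest bag has 3 vertices, giving width 2; this decomposition certifies tw(G) ≤ 2. For the lower bound, G contains the cycle c–f–e–b–c, so G is not a forest; only forests have treewidth ≤ 1, hence tw(G) ≥ 2. The upper and lower bounds meet at 2, so that is the treewidth.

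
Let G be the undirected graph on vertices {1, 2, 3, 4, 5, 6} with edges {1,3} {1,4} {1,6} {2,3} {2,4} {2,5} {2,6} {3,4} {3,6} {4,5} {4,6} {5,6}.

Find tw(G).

A width-3 tree decomposition is:
Bags: B1 = {1, 3, 4, 6}  B2 = {2, 3, 4, 6}  B3 = {2, 4, 5, 6}
Tree: B1–B2, B2–B3
Each bag holds 4 vertices, so the decomposition has width 3, which upper-bounds the treewidth. Conversely, {1, 3, 4, 6} is a clique of size 4, and the vertices of any clique must share a bag in every tree decomposition; so some bag has ≥ 4 vertices and tw(G) ≥ 3. Hence tw(G) = 3 exactly.

3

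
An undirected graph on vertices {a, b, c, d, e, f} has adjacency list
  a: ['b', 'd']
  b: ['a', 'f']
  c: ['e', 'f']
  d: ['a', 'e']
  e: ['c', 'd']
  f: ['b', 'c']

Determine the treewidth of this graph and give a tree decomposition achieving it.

Treewidth 2.
One optimal decomposition is:
Bags: B1 = {a, b, f}  B2 = {a, d, f}  B3 = {d, e, f}  B4 = {c, e, f}
Tree: B1–B2, B2–B3, B3–B4

The largest bag has 3 vertices, giving width 2; this decomposition certifies tw(G) ≤ 2. Since f–b–a–d–e–c–f is a cycle in G, G is not acyclic. Forests are exactly the graphs of treewidth ≤ 1, so tw(G) ≥ 2. Therefore the treewidth is 2.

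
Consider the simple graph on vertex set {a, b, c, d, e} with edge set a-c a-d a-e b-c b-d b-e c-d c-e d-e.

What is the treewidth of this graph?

3

A width-3 tree decomposition is:
Bags: B1 = {a, c, d, e}  B2 = {b, c, d, e}
Tree: B1–B2
Each bag holds 4 vertices, so the decomposition has width 3, which upper-bounds the treewidth. On the other hand G contains the 4-clique {a, c, d, e}. A clique must lie in a single bag of any decomposition, so no decomposition can have width below 3. Hence tw(G) = 3 exactly.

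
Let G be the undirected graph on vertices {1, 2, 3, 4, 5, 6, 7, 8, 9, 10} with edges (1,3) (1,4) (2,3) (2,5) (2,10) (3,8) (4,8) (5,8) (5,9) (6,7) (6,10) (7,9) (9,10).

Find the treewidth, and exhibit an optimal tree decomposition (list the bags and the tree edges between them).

Treewidth 2.
One such decomposition:
Bags: B1 = {6, 7, 10}  B2 = {7, 9, 10}  B3 = {2, 9, 10}  B4 = {2, 5, 9}  B5 = {2, 3, 5}  B6 = {3, 5, 8}  B7 = {1, 3, 8}  B8 = {1, 4, 8}
Tree: B1–B2, B2–B3, B3–B4, B4–B5, B5–B6, B6–B7, B7–B8

The largest bag has 3 vertices, giving width 2; this decomposition certifies tw(G) ≤ 2. Since 6–7–9–10–6 is a cycle in G, G is not acyclic. Forests are exactly the graphs of treewidth ≤ 1, so tw(G) ≥ 2. The upper and lower bounds meet at 2, so that is the treewidth.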